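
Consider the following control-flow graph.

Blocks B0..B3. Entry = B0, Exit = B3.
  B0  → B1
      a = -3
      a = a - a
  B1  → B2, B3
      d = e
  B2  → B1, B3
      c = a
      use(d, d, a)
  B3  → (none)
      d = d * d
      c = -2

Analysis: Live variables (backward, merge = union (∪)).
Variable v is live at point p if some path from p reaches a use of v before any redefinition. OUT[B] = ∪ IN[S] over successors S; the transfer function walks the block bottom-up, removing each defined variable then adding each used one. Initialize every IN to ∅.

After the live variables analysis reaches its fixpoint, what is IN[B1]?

Answer: {a, e}

Trace:
Converged values:
  B0: | IN={e} | OUT={a, e}
  B1: | IN={a, e} | OUT={a, d, e}
  B2: | IN={a, d, e} | OUT={a, d, e}
  B3: | IN={d} | OUT={}

Merge at B1: OUT[B1] = IN[B2] ⊔ IN[B3] = {a, d, e}
Applying B1's transfer function to that OUT value gives IN[B1] (row B1 above).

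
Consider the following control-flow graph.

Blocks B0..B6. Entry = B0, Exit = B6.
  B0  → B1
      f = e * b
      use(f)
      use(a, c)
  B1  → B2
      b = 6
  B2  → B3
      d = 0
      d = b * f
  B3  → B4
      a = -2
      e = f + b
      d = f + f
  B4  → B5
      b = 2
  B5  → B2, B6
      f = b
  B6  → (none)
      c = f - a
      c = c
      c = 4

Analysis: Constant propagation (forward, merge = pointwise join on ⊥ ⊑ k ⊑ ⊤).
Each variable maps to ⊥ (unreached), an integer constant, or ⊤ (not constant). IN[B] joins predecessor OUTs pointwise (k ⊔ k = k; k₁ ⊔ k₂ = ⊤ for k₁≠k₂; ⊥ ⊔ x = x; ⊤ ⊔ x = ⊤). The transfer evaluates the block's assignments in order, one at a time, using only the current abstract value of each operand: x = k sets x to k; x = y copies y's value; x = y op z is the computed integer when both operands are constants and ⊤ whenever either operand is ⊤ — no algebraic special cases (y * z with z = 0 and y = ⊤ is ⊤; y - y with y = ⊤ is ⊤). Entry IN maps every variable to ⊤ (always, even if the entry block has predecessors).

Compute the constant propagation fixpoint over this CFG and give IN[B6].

Per-block solution:
  B0: | IN=(all ⊤) | OUT=(all ⊤)
  B1: | IN=(all ⊤) | OUT={b:6; rest ⊤}
  B2: | IN=(all ⊤) | OUT=(all ⊤)
  B3: | IN=(all ⊤) | OUT={a:-2; rest ⊤}
  B4: | IN={a:-2; rest ⊤} | OUT={a:-2, b:2; rest ⊤}
  B5: | IN={a:-2, b:2; rest ⊤} | OUT={a:-2, b:2, f:2; rest ⊤}
  B6: | IN={a:-2, b:2, f:2; rest ⊤} | OUT={a:-2, b:2, c:4, f:2; rest ⊤}

Merge at B6: IN[B6] = OUT[B5] = {a: -2, b: 2, c: ⊤, d: ⊤, e: ⊤, f: 2}

Answer: {a: -2, b: 2, c: ⊤, d: ⊤, e: ⊤, f: 2}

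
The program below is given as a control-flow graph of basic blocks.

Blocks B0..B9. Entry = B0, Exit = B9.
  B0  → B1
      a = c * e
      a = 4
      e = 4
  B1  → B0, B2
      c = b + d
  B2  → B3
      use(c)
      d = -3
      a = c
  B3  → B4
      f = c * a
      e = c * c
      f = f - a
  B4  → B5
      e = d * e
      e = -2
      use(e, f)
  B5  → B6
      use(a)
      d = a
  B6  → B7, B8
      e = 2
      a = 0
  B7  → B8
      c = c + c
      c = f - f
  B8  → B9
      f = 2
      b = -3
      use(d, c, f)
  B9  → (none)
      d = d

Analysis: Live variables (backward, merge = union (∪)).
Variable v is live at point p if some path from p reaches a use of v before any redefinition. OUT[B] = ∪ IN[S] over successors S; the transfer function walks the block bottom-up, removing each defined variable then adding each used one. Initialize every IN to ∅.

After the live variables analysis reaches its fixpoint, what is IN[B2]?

Answer: {c}

Working:
Converged values:
  B0:  IN={b, c, d, e}  OUT={b, d, e}
  B1:  IN={b, d, e}  OUT={b, c, d, e}
  B2:  IN={c}  OUT={a, c, d}
  B3:  IN={a, c, d}  OUT={a, c, d, e, f}
  B4:  IN={a, c, d, e, f}  OUT={a, c, f}
  B5:  IN={a, c, f}  OUT={c, d, f}
  B6:  IN={c, d, f}  OUT={c, d, f}
  B7:  IN={c, d, f}  OUT={c, d}
  B8:  IN={c, d}  OUT={d}
  B9:  IN={d}  OUT={}

Merge at B2: OUT[B2] = IN[B3] = {a, c, d}
Applying B2's transfer function to that OUT value gives IN[B2] (row B2 above).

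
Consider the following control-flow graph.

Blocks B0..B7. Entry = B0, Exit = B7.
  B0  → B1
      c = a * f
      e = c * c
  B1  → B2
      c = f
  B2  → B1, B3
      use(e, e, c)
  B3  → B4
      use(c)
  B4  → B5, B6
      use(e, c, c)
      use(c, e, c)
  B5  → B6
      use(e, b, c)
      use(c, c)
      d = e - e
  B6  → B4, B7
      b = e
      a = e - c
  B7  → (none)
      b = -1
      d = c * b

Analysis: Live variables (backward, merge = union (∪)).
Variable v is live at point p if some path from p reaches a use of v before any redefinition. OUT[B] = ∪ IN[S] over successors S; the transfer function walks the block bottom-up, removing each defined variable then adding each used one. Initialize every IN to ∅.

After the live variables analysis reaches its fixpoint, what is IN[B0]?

Converged values:
  B0:   IN={a, b, f}   OUT={b, e, f}
  B1:   IN={b, e, f}   OUT={b, c, e, f}
  B2:   IN={b, c, e, f}   OUT={b, c, e, f}
  B3:   IN={b, c, e}   OUT={b, c, e}
  B4:   IN={b, c, e}   OUT={b, c, e}
  B5:   IN={b, c, e}   OUT={c, e}
  B6:   IN={c, e}   OUT={b, c, e}
  B7:   IN={c}   OUT={}

Merge at B0: OUT[B0] = IN[B1] = {b, e, f}
Applying B0's transfer function to that OUT value gives IN[B0] (row B0 above).

Answer: {a, b, f}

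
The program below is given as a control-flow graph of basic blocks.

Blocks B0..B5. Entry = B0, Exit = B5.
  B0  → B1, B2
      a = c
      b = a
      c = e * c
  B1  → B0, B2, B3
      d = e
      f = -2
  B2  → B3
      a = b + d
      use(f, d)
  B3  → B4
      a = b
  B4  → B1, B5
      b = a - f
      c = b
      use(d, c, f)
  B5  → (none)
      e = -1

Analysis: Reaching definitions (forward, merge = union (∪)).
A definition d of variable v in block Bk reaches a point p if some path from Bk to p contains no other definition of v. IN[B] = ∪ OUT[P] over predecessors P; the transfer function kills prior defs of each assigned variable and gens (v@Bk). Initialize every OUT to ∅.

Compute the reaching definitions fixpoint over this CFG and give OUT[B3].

Converged values:
  B0:  IN={a@B0, a@B3, b@B0, b@B4, c@B0, c@B4, d@B1, f@B1}  OUT={a@B0, b@B0, c@B0, d@B1, f@B1}
  B1:  IN={a@B0, a@B3, b@B0, b@B4, c@B0, c@B4, d@B1, f@B1}  OUT={a@B0, a@B3, b@B0, b@B4, c@B0, c@B4, d@B1, f@B1}
  B2:  IN={a@B0, a@B3, b@B0, b@B4, c@B0, c@B4, d@B1, f@B1}  OUT={a@B2, b@B0, b@B4, c@B0, c@B4, d@B1, f@B1}
  B3:  IN={a@B0, a@B2, a@B3, b@B0, b@B4, c@B0, c@B4, d@B1, f@B1}  OUT={a@B3, b@B0, b@B4, c@B0, c@B4, d@B1, f@B1}
  B4:  IN={a@B3, b@B0, b@B4, c@B0, c@B4, d@B1, f@B1}  OUT={a@B3, b@B4, c@B4, d@B1, f@B1}
  B5:  IN={a@B3, b@B4, c@B4, d@B1, f@B1}  OUT={a@B3, b@B4, c@B4, d@B1, e@B5, f@B1}

Merge at B3: IN[B3] = OUT[B1] ⊔ OUT[B2] = {a@B0, a@B2, a@B3, b@B0, b@B4, c@B0, c@B4, d@B1, f@B1}
Applying B3's transfer function to that IN value gives OUT[B3] (row B3 above).

Answer: {a@B3, b@B0, b@B4, c@B0, c@B4, d@B1, f@B1}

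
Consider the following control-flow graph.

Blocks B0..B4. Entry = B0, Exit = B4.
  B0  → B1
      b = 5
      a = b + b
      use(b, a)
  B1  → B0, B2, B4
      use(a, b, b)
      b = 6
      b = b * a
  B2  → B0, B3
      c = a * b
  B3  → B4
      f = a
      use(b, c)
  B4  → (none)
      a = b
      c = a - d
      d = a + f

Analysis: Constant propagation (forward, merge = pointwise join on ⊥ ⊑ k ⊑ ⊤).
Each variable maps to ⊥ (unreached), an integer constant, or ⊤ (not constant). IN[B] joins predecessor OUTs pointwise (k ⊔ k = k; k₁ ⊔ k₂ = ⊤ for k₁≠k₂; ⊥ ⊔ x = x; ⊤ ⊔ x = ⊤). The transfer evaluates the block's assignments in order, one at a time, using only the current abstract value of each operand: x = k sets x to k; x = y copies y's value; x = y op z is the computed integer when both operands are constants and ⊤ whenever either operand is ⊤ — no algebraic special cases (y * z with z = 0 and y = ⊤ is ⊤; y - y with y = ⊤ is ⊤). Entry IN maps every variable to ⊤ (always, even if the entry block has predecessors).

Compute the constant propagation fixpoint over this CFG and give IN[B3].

Converged values:
  B0:  IN=(all ⊤)  OUT={a:10, b:5; rest ⊤}
  B1:  IN={a:10, b:5; rest ⊤}  OUT={a:10, b:60; rest ⊤}
  B2:  IN={a:10, b:60; rest ⊤}  OUT={a:10, b:60, c:600; rest ⊤}
  B3:  IN={a:10, b:60, c:600; rest ⊤}  OUT={a:10, b:60, c:600, f:10; rest ⊤}
  B4:  IN={a:10, b:60; rest ⊤}  OUT={a:60, b:60; rest ⊤}

Merge at B3: IN[B3] = OUT[B2] = {a: 10, b: 60, c: 600, d: ⊤, e: ⊤, f: ⊤}

Answer: {a: 10, b: 60, c: 600, d: ⊤, e: ⊤, f: ⊤}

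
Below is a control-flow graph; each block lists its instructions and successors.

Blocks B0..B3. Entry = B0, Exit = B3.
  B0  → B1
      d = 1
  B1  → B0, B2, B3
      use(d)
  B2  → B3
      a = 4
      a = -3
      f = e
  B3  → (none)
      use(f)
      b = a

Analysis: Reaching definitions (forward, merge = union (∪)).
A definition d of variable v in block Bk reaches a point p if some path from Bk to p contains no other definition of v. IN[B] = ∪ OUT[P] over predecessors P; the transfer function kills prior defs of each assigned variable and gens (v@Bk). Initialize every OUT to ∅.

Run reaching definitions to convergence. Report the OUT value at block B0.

Per-block solution:
  B0: | IN={d@B0} | OUT={d@B0}
  B1: | IN={d@B0} | OUT={d@B0}
  B2: | IN={d@B0} | OUT={a@B2, d@B0, f@B2}
  B3: | IN={a@B2, d@B0, f@B2} | OUT={a@B2, b@B3, d@B0, f@B2}

Merge at B0 (entry node, so the boundary value {} is joined with the incoming edge(s)): IN[B0] = {} ⊔ OUT[B1] = {d@B0}
Applying B0's transfer function to that IN value gives OUT[B0] (row B0 above).

Answer: {d@B0}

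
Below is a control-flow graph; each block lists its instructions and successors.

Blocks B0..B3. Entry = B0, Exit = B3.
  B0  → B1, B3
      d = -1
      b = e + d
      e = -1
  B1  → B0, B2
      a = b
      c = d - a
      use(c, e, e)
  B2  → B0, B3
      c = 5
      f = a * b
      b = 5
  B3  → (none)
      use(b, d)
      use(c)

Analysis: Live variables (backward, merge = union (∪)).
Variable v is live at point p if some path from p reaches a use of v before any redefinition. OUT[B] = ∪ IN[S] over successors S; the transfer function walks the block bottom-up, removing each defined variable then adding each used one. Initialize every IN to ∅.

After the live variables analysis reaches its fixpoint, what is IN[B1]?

Answer: {b, d, e}

Working:
Fixpoint table:
  B0: | IN={c, e} | OUT={b, c, d, e}
  B1: | IN={b, d, e} | OUT={a, b, c, d, e}
  B2: | IN={a, b, d, e} | OUT={b, c, d, e}
  B3: | IN={b, c, d} | OUT={}

Merge at B1: OUT[B1] = IN[B0] ⊔ IN[B2] = {a, b, c, d, e}
Applying B1's transfer function to that OUT value gives IN[B1] (row B1 above).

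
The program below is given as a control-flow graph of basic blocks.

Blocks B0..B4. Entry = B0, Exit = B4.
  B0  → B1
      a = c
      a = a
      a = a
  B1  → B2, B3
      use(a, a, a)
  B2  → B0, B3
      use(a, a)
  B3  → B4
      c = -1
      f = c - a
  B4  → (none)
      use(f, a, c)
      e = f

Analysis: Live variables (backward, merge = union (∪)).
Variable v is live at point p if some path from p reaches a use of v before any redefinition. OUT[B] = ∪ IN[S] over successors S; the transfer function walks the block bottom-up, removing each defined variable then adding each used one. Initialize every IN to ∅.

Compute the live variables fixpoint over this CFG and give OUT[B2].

Per-block solution:
  B0:  IN={c}  OUT={a, c}
  B1:  IN={a, c}  OUT={a, c}
  B2:  IN={a, c}  OUT={a, c}
  B3:  IN={a}  OUT={a, c, f}
  B4:  IN={a, c, f}  OUT={}

Merge at B2: OUT[B2] = IN[B0] ⊔ IN[B3] = {a, c}

Answer: {a, c}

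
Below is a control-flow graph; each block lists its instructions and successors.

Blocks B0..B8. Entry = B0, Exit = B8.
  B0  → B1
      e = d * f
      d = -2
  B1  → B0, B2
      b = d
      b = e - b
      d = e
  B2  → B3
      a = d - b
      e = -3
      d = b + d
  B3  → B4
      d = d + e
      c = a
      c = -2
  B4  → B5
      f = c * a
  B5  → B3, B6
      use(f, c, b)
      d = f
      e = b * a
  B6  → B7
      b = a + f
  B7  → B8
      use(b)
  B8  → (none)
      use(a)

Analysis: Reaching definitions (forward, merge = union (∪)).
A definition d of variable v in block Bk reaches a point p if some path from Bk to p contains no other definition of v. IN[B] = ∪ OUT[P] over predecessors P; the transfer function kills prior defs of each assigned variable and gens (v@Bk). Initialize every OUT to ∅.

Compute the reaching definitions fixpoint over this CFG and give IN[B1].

Fixpoint table:
  B0:  IN={b@B1, d@B1, e@B0}  OUT={b@B1, d@B0, e@B0}
  B1:  IN={b@B1, d@B0, e@B0}  OUT={b@B1, d@B1, e@B0}
  B2:  IN={b@B1, d@B1, e@B0}  OUT={a@B2, b@B1, d@B2, e@B2}
  B3:  IN={a@B2, b@B1, c@B3, d@B2, d@B5, e@B2, e@B5, f@B4}  OUT={a@B2, b@B1, c@B3, d@B3, e@B2, e@B5, f@B4}
  B4:  IN={a@B2, b@B1, c@B3, d@B3, e@B2, e@B5, f@B4}  OUT={a@B2, b@B1, c@B3, d@B3, e@B2, e@B5, f@B4}
  B5:  IN={a@B2, b@B1, c@B3, d@B3, e@B2, e@B5, f@B4}  OUT={a@B2, b@B1, c@B3, d@B5, e@B5, f@B4}
  B6:  IN={a@B2, b@B1, c@B3, d@B5, e@B5, f@B4}  OUT={a@B2, b@B6, c@B3, d@B5, e@B5, f@B4}
  B7:  IN={a@B2, b@B6, c@B3, d@B5, e@B5, f@B4}  OUT={a@B2, b@B6, c@B3, d@B5, e@B5, f@B4}
  B8:  IN={a@B2, b@B6, c@B3, d@B5, e@B5, f@B4}  OUT={a@B2, b@B6, c@B3, d@B5, e@B5, f@B4}

Merge at B1: IN[B1] = OUT[B0] = {b@B1, d@B0, e@B0}

Answer: {b@B1, d@B0, e@B0}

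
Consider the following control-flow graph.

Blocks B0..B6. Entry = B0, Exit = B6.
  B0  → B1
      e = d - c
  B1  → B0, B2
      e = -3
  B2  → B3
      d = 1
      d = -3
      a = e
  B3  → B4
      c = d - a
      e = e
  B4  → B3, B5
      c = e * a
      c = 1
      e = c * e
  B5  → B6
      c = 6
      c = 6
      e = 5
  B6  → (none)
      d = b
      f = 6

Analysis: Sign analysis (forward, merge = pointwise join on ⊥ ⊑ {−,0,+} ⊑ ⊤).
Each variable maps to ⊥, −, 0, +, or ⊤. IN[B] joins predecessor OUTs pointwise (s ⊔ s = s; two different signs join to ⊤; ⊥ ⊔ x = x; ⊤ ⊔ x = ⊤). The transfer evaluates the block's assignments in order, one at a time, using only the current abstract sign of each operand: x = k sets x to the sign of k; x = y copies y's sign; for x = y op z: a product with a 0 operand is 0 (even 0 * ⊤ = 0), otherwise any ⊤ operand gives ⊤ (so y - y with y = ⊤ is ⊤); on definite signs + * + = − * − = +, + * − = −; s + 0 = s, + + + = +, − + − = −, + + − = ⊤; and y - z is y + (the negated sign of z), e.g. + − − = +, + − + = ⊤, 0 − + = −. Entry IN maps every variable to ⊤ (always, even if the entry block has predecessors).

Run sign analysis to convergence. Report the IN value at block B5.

Answer: {a: -, b: ⊤, c: +, d: -, e: -, f: ⊤}

Trace:
Converged values:
  B0:   IN=(all ⊤)   OUT=(all ⊤)
  B1:   IN=(all ⊤)   OUT={e:-; rest ⊤}
  B2:   IN={e:-; rest ⊤}   OUT={a:-, d:-, e:-; rest ⊤}
  B3:   IN={a:-, d:-, e:-; rest ⊤}   OUT={a:-, d:-, e:-; rest ⊤}
  B4:   IN={a:-, d:-, e:-; rest ⊤}   OUT={a:-, c:+, d:-, e:-; rest ⊤}
  B5:   IN={a:-, c:+, d:-, e:-; rest ⊤}   OUT={a:-, c:+, d:-, e:+; rest ⊤}
  B6:   IN={a:-, c:+, d:-, e:+; rest ⊤}   OUT={a:-, c:+, e:+, f:+; rest ⊤}

Merge at B5: IN[B5] = OUT[B4] = {a: -, b: ⊤, c: +, d: -, e: -, f: ⊤}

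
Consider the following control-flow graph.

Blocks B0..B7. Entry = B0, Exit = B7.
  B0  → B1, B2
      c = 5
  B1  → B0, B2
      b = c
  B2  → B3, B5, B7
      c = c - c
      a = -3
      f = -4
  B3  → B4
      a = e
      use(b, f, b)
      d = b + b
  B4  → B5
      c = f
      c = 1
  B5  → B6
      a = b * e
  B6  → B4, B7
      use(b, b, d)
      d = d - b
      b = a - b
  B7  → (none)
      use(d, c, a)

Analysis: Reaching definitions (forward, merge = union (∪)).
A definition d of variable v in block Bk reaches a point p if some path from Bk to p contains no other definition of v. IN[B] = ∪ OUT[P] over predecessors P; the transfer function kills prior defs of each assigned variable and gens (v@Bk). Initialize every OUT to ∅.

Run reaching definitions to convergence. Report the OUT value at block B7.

Converged values:
  B0: | IN={b@B1, c@B0} | OUT={b@B1, c@B0}
  B1: | IN={b@B1, c@B0} | OUT={b@B1, c@B0}
  B2: | IN={b@B1, c@B0} | OUT={a@B2, b@B1, c@B2, f@B2}
  B3: | IN={a@B2, b@B1, c@B2, f@B2} | OUT={a@B3, b@B1, c@B2, d@B3, f@B2}
  B4: | IN={a@B3, a@B5, b@B1, b@B6, c@B2, c@B4, d@B3, d@B6, f@B2} | OUT={a@B3, a@B5, b@B1, b@B6, c@B4, d@B3, d@B6, f@B2}
  B5: | IN={a@B2, a@B3, a@B5, b@B1, b@B6, c@B2, c@B4, d@B3, d@B6, f@B2} | OUT={a@B5, b@B1, b@B6, c@B2, c@B4, d@B3, d@B6, f@B2}
  B6: | IN={a@B5, b@B1, b@B6, c@B2, c@B4, d@B3, d@B6, f@B2} | OUT={a@B5, b@B6, c@B2, c@B4, d@B6, f@B2}
  B7: | IN={a@B2, a@B5, b@B1, b@B6, c@B2, c@B4, d@B6, f@B2} | OUT={a@B2, a@B5, b@B1, b@B6, c@B2, c@B4, d@B6, f@B2}

Merge at B7: IN[B7] = OUT[B2] ⊔ OUT[B6] = {a@B2, a@B5, b@B1, b@B6, c@B2, c@B4, d@B6, f@B2}
Applying B7's transfer function to that IN value gives OUT[B7] (row B7 above).

Answer: {a@B2, a@B5, b@B1, b@B6, c@B2, c@B4, d@B6, f@B2}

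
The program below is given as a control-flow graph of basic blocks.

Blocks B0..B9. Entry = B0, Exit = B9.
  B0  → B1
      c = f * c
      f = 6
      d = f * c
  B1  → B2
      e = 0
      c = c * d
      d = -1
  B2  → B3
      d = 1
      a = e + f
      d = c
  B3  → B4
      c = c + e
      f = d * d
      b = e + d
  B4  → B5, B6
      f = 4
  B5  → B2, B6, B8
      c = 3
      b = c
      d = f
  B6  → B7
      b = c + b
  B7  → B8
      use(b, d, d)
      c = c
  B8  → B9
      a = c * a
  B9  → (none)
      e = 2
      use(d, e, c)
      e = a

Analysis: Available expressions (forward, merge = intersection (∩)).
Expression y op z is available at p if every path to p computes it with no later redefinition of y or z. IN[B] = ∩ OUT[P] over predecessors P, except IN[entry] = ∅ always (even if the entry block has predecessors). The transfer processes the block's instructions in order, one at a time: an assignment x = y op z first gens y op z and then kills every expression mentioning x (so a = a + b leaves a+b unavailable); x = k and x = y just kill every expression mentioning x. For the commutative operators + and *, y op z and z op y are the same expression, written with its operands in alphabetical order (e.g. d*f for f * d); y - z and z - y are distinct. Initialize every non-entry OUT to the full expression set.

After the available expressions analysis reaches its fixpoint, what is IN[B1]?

Per-block solution:
  B0:  IN={}  OUT={c*f}
  B1:  IN={c*f}  OUT={}
  B2:  IN={}  OUT={e+f}
  B3:  IN={e+f}  OUT={d*d, d+e}
  B4:  IN={d*d, d+e}  OUT={d*d, d+e}
  B5:  IN={d*d, d+e}  OUT={}
  B6:  IN={}  OUT={}
  B7:  IN={}  OUT={}
  B8:  IN={}  OUT={}
  B9:  IN={}  OUT={}

Merge at B1: IN[B1] = OUT[B0] = {c*f}

Answer: {c*f}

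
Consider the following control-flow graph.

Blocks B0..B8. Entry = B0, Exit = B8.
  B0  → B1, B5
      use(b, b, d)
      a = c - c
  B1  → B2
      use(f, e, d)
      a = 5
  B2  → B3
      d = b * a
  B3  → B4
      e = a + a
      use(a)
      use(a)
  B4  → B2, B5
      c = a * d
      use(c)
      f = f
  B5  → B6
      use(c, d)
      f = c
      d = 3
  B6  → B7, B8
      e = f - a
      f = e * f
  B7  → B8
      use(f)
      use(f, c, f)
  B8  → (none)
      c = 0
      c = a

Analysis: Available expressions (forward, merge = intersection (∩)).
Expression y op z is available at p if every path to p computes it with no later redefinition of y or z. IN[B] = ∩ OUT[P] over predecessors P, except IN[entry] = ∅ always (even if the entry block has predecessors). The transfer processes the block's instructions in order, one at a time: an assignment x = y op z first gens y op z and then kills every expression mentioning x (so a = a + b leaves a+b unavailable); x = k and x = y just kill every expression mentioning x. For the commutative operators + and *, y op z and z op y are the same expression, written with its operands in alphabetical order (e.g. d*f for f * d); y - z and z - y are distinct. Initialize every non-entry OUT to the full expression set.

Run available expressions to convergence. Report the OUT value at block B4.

Answer: {a*b, a*d, a+a}

Working:
Converged values:
  B0:   IN={}   OUT={c-c}
  B1:   IN={c-c}   OUT={c-c}
  B2:   IN={}   OUT={a*b}
  B3:   IN={a*b}   OUT={a*b, a+a}
  B4:   IN={a*b, a+a}   OUT={a*b, a*d, a+a}
  B5:   IN={}   OUT={}
  B6:   IN={}   OUT={}
  B7:   IN={}   OUT={}
  B8:   IN={}   OUT={}

Merge at B4: IN[B4] = OUT[B3] = {a*b, a+a}
Applying B4's transfer function to that IN value gives OUT[B4] (row B4 above).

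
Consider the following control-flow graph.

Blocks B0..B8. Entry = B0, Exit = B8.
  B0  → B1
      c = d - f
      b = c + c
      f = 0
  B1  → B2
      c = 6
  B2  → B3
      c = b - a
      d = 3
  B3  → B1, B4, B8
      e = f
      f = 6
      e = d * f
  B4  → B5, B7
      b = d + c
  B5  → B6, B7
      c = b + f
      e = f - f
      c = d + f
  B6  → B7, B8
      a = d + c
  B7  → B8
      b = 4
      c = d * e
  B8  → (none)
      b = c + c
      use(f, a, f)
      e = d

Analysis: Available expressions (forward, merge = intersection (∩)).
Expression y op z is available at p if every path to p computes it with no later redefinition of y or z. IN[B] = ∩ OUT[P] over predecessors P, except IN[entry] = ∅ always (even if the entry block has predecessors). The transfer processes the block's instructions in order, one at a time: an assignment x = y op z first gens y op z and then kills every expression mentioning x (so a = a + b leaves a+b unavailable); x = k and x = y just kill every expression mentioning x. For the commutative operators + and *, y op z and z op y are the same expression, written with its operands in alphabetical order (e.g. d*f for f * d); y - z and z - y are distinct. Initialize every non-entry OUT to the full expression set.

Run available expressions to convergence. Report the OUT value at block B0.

Answer: {c+c}

Working:
Per-block solution:
  B0:  IN={}  OUT={c+c}
  B1:  IN={}  OUT={}
  B2:  IN={}  OUT={b-a}
  B3:  IN={b-a}  OUT={b-a, d*f}
  B4:  IN={b-a, d*f}  OUT={c+d, d*f}
  B5:  IN={c+d, d*f}  OUT={b+f, d*f, d+f, f-f}
  B6:  IN={b+f, d*f, d+f, f-f}  OUT={b+f, c+d, d*f, d+f, f-f}
  B7:  IN={d*f}  OUT={d*e, d*f}
  B8:  IN={d*f}  OUT={c+c, d*f}

B0 is the boundary node: IN[B0] = {}
Applying B0's transfer function to that IN value gives OUT[B0] (row B0 above).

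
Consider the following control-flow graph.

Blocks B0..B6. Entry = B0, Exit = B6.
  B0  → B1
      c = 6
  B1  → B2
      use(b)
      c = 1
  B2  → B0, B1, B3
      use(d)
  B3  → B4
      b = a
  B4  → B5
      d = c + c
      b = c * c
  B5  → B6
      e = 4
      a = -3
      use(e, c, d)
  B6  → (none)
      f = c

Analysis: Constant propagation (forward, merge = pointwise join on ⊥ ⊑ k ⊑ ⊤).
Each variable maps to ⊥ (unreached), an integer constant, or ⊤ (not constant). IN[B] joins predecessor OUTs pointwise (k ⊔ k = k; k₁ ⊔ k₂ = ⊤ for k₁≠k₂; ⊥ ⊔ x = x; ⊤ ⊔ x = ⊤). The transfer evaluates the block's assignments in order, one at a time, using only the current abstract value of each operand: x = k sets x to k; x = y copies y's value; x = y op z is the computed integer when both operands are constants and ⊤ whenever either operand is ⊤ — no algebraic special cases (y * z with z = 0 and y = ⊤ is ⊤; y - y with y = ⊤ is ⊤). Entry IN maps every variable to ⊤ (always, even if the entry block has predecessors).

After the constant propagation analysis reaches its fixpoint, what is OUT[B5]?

Fixpoint table:
  B0:   IN=(all ⊤)   OUT={c:6; rest ⊤}
  B1:   IN=(all ⊤)   OUT={c:1; rest ⊤}
  B2:   IN={c:1; rest ⊤}   OUT={c:1; rest ⊤}
  B3:   IN={c:1; rest ⊤}   OUT={c:1; rest ⊤}
  B4:   IN={c:1; rest ⊤}   OUT={b:1, c:1, d:2; rest ⊤}
  B5:   IN={b:1, c:1, d:2; rest ⊤}   OUT={a:-3, b:1, c:1, d:2, e:4; rest ⊤}
  B6:   IN={a:-3, b:1, c:1, d:2, e:4; rest ⊤}   OUT={a:-3, b:1, c:1, d:2, e:4, f:1; rest ⊤}

Merge at B5: IN[B5] = OUT[B4] = {a: ⊤, b: 1, c: 1, d: 2, e: ⊤, f: ⊤}
Applying B5's transfer function to that IN value gives OUT[B5] (row B5 above).

Answer: {a: -3, b: 1, c: 1, d: 2, e: 4, f: ⊤}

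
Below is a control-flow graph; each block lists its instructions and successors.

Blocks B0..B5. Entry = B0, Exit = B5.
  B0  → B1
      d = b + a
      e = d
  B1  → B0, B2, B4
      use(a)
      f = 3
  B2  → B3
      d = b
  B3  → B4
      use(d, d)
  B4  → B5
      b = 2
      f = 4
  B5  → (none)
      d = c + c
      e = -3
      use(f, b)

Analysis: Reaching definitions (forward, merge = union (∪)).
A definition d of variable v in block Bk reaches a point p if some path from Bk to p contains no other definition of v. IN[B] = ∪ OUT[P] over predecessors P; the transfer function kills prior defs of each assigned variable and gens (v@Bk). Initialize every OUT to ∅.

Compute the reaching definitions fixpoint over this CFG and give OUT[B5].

Answer: {b@B4, d@B5, e@B5, f@B4}

Trace:
Per-block solution:
  B0:  IN={d@B0, e@B0, f@B1}  OUT={d@B0, e@B0, f@B1}
  B1:  IN={d@B0, e@B0, f@B1}  OUT={d@B0, e@B0, f@B1}
  B2:  IN={d@B0, e@B0, f@B1}  OUT={d@B2, e@B0, f@B1}
  B3:  IN={d@B2, e@B0, f@B1}  OUT={d@B2, e@B0, f@B1}
  B4:  IN={d@B0, d@B2, e@B0, f@B1}  OUT={b@B4, d@B0, d@B2, e@B0, f@B4}
  B5:  IN={b@B4, d@B0, d@B2, e@B0, f@B4}  OUT={b@B4, d@B5, e@B5, f@B4}

Merge at B5: IN[B5] = OUT[B4] = {b@B4, d@B0, d@B2, e@B0, f@B4}
Applying B5's transfer function to that IN value gives OUT[B5] (row B5 above).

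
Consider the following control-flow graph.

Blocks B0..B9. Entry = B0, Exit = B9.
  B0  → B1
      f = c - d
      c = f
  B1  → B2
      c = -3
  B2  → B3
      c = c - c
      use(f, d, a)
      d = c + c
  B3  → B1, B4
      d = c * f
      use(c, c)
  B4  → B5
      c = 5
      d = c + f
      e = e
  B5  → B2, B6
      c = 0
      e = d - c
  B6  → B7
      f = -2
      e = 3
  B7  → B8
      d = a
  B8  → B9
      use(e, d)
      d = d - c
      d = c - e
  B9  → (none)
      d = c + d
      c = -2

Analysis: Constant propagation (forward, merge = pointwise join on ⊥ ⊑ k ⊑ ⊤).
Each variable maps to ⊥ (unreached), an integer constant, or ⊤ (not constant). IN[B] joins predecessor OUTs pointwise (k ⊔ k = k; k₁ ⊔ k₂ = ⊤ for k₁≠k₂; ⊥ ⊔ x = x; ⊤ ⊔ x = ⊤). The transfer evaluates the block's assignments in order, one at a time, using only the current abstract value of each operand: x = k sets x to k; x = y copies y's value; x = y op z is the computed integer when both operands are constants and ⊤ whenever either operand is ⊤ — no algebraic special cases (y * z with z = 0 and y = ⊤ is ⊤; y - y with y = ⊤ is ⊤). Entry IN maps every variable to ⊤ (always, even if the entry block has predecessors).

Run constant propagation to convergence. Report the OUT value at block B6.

Per-block solution:
  B0:  IN=(all ⊤)  OUT=(all ⊤)
  B1:  IN=(all ⊤)  OUT={c:-3; rest ⊤}
  B2:  IN=(all ⊤)  OUT=(all ⊤)
  B3:  IN=(all ⊤)  OUT=(all ⊤)
  B4:  IN=(all ⊤)  OUT={c:5; rest ⊤}
  B5:  IN={c:5; rest ⊤}  OUT={c:0; rest ⊤}
  B6:  IN={c:0; rest ⊤}  OUT={c:0, e:3, f:-2; rest ⊤}
  B7:  IN={c:0, e:3, f:-2; rest ⊤}  OUT={c:0, e:3, f:-2; rest ⊤}
  B8:  IN={c:0, e:3, f:-2; rest ⊤}  OUT={c:0, d:-3, e:3, f:-2; rest ⊤}
  B9:  IN={c:0, d:-3, e:3, f:-2; rest ⊤}  OUT={c:-2, d:-3, e:3, f:-2; rest ⊤}

Merge at B6: IN[B6] = OUT[B5] = {a: ⊤, b: ⊤, c: 0, d: ⊤, e: ⊤, f: ⊤}
Applying B6's transfer function to that IN value gives OUT[B6] (row B6 above).

Answer: {a: ⊤, b: ⊤, c: 0, d: ⊤, e: 3, f: -2}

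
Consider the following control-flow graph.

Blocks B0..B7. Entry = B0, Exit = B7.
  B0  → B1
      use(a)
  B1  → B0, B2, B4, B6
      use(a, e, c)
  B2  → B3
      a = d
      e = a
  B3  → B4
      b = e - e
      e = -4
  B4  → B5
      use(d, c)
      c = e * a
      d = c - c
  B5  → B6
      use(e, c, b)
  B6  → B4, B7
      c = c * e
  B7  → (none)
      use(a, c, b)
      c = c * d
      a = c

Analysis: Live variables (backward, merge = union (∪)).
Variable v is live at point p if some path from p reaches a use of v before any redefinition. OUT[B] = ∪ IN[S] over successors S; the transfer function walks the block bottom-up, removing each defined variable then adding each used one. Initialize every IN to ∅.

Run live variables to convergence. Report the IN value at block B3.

Answer: {a, c, d, e}

Trace:
Converged values:
  B0:  IN={a, b, c, d, e}  OUT={a, b, c, d, e}
  B1:  IN={a, b, c, d, e}  OUT={a, b, c, d, e}
  B2:  IN={c, d}  OUT={a, c, d, e}
  B3:  IN={a, c, d, e}  OUT={a, b, c, d, e}
  B4:  IN={a, b, c, d, e}  OUT={a, b, c, d, e}
  B5:  IN={a, b, c, d, e}  OUT={a, b, c, d, e}
  B6:  IN={a, b, c, d, e}  OUT={a, b, c, d, e}
  B7:  IN={a, b, c, d}  OUT={}

Merge at B3: OUT[B3] = IN[B4] = {a, b, c, d, e}
Applying B3's transfer function to that OUT value gives IN[B3] (row B3 above).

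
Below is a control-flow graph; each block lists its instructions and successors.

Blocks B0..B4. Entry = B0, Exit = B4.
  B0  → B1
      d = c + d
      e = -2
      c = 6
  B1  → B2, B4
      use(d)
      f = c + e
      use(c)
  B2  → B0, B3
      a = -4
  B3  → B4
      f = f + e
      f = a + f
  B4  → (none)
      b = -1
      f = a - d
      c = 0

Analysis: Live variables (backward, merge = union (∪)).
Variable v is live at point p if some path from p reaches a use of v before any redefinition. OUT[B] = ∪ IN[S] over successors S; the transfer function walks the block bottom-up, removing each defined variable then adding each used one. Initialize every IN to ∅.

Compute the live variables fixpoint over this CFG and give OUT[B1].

Converged values:
  B0:  IN={a, c, d}  OUT={a, c, d, e}
  B1:  IN={a, c, d, e}  OUT={a, c, d, e, f}
  B2:  IN={c, d, e, f}  OUT={a, c, d, e, f}
  B3:  IN={a, d, e, f}  OUT={a, d}
  B4:  IN={a, d}  OUT={}

Merge at B1: OUT[B1] = IN[B2] ⊔ IN[B4] = {a, c, d, e, f}

Answer: {a, c, d, e, f}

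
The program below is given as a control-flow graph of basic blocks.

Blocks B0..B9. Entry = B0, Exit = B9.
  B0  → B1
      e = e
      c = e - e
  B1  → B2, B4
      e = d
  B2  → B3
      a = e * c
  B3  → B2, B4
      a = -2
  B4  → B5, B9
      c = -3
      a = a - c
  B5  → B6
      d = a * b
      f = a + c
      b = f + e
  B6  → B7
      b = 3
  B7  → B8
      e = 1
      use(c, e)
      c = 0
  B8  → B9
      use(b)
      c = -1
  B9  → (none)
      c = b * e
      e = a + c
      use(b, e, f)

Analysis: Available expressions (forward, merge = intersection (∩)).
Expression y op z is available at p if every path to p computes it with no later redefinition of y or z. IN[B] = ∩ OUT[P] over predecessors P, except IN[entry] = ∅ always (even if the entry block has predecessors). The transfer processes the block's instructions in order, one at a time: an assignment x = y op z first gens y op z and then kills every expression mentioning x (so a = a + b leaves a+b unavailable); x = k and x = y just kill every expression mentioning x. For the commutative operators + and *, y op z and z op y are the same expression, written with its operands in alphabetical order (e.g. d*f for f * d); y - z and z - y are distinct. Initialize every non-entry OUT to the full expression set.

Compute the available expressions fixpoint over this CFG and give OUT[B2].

Fixpoint table:
  B0:   IN={}   OUT={e-e}
  B1:   IN={e-e}   OUT={}
  B2:   IN={}   OUT={c*e}
  B3:   IN={c*e}   OUT={c*e}
  B4:   IN={}   OUT={}
  B5:   IN={}   OUT={a+c, e+f}
  B6:   IN={a+c, e+f}   OUT={a+c, e+f}
  B7:   IN={a+c, e+f}   OUT={}
  B8:   IN={}   OUT={}
  B9:   IN={}   OUT={a+c}

Merge at B2: IN[B2] = OUT[B1] ∩ OUT[B3] = {}
Applying B2's transfer function to that IN value gives OUT[B2] (row B2 above).

Answer: {c*e}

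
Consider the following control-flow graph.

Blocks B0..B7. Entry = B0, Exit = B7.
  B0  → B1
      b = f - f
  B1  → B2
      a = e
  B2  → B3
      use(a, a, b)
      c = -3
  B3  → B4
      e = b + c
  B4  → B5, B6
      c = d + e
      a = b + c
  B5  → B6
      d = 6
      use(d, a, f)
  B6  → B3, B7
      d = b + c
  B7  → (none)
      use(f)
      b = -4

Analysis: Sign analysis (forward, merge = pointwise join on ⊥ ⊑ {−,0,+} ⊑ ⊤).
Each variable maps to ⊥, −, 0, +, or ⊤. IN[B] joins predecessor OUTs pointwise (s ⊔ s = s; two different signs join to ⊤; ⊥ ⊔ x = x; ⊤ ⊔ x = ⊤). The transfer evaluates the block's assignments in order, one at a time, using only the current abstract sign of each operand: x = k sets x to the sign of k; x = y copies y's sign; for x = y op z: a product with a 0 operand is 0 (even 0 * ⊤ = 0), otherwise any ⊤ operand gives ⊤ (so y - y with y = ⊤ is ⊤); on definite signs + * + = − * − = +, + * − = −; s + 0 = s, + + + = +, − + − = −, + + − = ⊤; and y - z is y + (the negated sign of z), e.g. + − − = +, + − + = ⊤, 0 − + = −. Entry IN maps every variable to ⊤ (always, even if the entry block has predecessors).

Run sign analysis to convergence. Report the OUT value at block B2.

Converged values:
  B0: | IN=(all ⊤) | OUT=(all ⊤)
  B1: | IN=(all ⊤) | OUT=(all ⊤)
  B2: | IN=(all ⊤) | OUT={c:-; rest ⊤}
  B3: | IN=(all ⊤) | OUT=(all ⊤)
  B4: | IN=(all ⊤) | OUT=(all ⊤)
  B5: | IN=(all ⊤) | OUT={d:+; rest ⊤}
  B6: | IN=(all ⊤) | OUT=(all ⊤)
  B7: | IN=(all ⊤) | OUT={b:-; rest ⊤}

Merge at B2: IN[B2] = OUT[B1] = {a: ⊤, b: ⊤, c: ⊤, d: ⊤, e: ⊤, f: ⊤}
Applying B2's transfer function to that IN value gives OUT[B2] (row B2 above).

Answer: {a: ⊤, b: ⊤, c: -, d: ⊤, e: ⊤, f: ⊤}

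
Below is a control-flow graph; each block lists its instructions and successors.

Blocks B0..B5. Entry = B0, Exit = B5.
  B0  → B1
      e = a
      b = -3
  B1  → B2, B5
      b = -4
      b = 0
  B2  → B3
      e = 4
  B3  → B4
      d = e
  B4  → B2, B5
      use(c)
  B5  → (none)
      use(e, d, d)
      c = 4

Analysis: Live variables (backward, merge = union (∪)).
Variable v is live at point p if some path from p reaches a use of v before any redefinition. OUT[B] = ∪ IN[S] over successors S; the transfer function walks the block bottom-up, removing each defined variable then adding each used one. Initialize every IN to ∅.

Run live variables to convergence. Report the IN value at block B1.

Answer: {c, d, e}

Working:
Per-block solution:
  B0:  IN={a, c, d}  OUT={c, d, e}
  B1:  IN={c, d, e}  OUT={c, d, e}
  B2:  IN={c}  OUT={c, e}
  B3:  IN={c, e}  OUT={c, d, e}
  B4:  IN={c, d, e}  OUT={c, d, e}
  B5:  IN={d, e}  OUT={}

Merge at B1: OUT[B1] = IN[B2] ⊔ IN[B5] = {c, d, e}
Applying B1's transfer function to that OUT value gives IN[B1] (row B1 above).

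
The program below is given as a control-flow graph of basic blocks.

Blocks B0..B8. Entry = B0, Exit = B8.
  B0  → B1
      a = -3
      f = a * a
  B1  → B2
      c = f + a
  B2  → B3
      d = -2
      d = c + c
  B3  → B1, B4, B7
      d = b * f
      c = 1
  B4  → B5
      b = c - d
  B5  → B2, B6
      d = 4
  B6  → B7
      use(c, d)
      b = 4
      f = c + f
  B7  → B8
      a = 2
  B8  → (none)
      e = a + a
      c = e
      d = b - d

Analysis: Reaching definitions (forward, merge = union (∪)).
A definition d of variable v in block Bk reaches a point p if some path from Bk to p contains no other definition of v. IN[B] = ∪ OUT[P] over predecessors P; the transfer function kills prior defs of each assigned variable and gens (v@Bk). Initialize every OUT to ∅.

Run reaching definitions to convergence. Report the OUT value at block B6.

Converged values:
  B0:  IN={}  OUT={a@B0, f@B0}
  B1:  IN={a@B0, b@B4, c@B3, d@B3, f@B0}  OUT={a@B0, b@B4, c@B1, d@B3, f@B0}
  B2:  IN={a@B0, b@B4, c@B1, c@B3, d@B3, d@B5, f@B0}  OUT={a@B0, b@B4, c@B1, c@B3, d@B2, f@B0}
  B3:  IN={a@B0, b@B4, c@B1, c@B3, d@B2, f@B0}  OUT={a@B0, b@B4, c@B3, d@B3, f@B0}
  B4:  IN={a@B0, b@B4, c@B3, d@B3, f@B0}  OUT={a@B0, b@B4, c@B3, d@B3, f@B0}
  B5:  IN={a@B0, b@B4, c@B3, d@B3, f@B0}  OUT={a@B0, b@B4, c@B3, d@B5, f@B0}
  B6:  IN={a@B0, b@B4, c@B3, d@B5, f@B0}  OUT={a@B0, b@B6, c@B3, d@B5, f@B6}
  B7:  IN={a@B0, b@B4, b@B6, c@B3, d@B3, d@B5, f@B0, f@B6}  OUT={a@B7, b@B4, b@B6, c@B3, d@B3, d@B5, f@B0, f@B6}
  B8:  IN={a@B7, b@B4, b@B6, c@B3, d@B3, d@B5, f@B0, f@B6}  OUT={a@B7, b@B4, b@B6, c@B8, d@B8, e@B8, f@B0, f@B6}

Merge at B6: IN[B6] = OUT[B5] = {a@B0, b@B4, c@B3, d@B5, f@B0}
Applying B6's transfer function to that IN value gives OUT[B6] (row B6 above).

Answer: {a@B0, b@B6, c@B3, d@B5, f@B6}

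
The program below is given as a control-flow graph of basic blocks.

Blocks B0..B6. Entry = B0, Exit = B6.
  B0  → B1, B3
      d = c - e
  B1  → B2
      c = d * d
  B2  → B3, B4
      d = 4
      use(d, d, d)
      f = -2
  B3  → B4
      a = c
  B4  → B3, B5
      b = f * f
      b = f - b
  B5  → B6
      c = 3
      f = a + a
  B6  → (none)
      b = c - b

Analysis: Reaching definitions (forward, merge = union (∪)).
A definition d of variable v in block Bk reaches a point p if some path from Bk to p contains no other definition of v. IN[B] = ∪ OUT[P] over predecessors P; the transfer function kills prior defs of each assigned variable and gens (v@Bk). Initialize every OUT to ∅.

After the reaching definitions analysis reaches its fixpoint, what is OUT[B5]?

Answer: {a@B3, b@B4, c@B5, d@B0, d@B2, f@B5}

Derivation:
Per-block solution:
  B0:  IN={}  OUT={d@B0}
  B1:  IN={d@B0}  OUT={c@B1, d@B0}
  B2:  IN={c@B1, d@B0}  OUT={c@B1, d@B2, f@B2}
  B3:  IN={a@B3, b@B4, c@B1, d@B0, d@B2, f@B2}  OUT={a@B3, b@B4, c@B1, d@B0, d@B2, f@B2}
  B4:  IN={a@B3, b@B4, c@B1, d@B0, d@B2, f@B2}  OUT={a@B3, b@B4, c@B1, d@B0, d@B2, f@B2}
  B5:  IN={a@B3, b@B4, c@B1, d@B0, d@B2, f@B2}  OUT={a@B3, b@B4, c@B5, d@B0, d@B2, f@B5}
  B6:  IN={a@B3, b@B4, c@B5, d@B0, d@B2, f@B5}  OUT={a@B3, b@B6, c@B5, d@B0, d@B2, f@B5}

Merge at B5: IN[B5] = OUT[B4] = {a@B3, b@B4, c@B1, d@B0, d@B2, f@B2}
Applying B5's transfer function to that IN value gives OUT[B5] (row B5 above).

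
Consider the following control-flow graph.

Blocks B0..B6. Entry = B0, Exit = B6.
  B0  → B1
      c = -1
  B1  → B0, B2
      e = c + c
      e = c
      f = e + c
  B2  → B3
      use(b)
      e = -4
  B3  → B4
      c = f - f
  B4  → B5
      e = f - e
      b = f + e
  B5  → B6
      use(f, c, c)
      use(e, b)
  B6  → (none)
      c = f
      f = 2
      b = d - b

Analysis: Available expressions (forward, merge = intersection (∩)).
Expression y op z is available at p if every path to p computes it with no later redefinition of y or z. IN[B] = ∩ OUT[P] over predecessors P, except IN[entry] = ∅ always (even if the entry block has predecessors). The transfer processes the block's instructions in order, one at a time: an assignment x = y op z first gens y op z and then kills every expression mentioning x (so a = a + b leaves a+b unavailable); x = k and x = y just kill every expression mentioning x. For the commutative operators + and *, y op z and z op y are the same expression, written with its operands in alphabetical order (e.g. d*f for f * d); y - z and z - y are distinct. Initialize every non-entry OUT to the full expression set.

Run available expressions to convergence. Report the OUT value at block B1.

Answer: {c+c, c+e}

Trace:
Fixpoint table:
  B0: | IN={} | OUT={}
  B1: | IN={} | OUT={c+c, c+e}
  B2: | IN={c+c, c+e} | OUT={c+c}
  B3: | IN={c+c} | OUT={f-f}
  B4: | IN={f-f} | OUT={e+f, f-f}
  B5: | IN={e+f, f-f} | OUT={e+f, f-f}
  B6: | IN={e+f, f-f} | OUT={}

Merge at B1: IN[B1] = OUT[B0] = {}
Applying B1's transfer function to that IN value gives OUT[B1] (row B1 above).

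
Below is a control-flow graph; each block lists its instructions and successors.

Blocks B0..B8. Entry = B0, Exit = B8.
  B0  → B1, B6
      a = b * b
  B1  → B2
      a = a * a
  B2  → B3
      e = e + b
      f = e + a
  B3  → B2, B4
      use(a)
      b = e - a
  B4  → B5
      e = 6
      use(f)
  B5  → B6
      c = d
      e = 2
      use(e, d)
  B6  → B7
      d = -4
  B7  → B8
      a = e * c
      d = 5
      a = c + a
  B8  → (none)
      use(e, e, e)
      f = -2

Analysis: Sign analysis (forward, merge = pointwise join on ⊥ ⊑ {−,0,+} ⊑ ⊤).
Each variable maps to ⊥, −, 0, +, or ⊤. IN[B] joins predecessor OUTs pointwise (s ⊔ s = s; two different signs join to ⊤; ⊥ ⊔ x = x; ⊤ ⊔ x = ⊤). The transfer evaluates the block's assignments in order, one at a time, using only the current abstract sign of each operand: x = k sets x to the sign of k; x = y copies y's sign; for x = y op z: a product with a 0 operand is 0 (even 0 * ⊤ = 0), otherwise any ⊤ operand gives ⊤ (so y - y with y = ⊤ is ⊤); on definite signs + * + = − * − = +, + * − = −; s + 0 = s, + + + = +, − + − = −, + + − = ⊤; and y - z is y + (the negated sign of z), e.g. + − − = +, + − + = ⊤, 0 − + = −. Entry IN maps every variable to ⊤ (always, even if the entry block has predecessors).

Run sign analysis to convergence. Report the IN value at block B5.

Answer: {a: ⊤, b: ⊤, c: ⊤, d: ⊤, e: +, f: ⊤}

Derivation:
Fixpoint table:
  B0:   IN=(all ⊤)   OUT=(all ⊤)
  B1:   IN=(all ⊤)   OUT=(all ⊤)
  B2:   IN=(all ⊤)   OUT=(all ⊤)
  B3:   IN=(all ⊤)   OUT=(all ⊤)
  B4:   IN=(all ⊤)   OUT={e:+; rest ⊤}
  B5:   IN={e:+; rest ⊤}   OUT={e:+; rest ⊤}
  B6:   IN=(all ⊤)   OUT={d:-; rest ⊤}
  B7:   IN={d:-; rest ⊤}   OUT={d:+; rest ⊤}
  B8:   IN={d:+; rest ⊤}   OUT={d:+, f:-; rest ⊤}

Merge at B5: IN[B5] = OUT[B4] = {a: ⊤, b: ⊤, c: ⊤, d: ⊤, e: +, f: ⊤}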